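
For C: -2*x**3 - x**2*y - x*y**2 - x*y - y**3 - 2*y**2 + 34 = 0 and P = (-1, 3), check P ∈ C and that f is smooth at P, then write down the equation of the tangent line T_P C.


Tangent line at P: -12*x - 33*y + 87 = 0.

Step 1: f(-1, 3) = 0, so P lies on C.
Step 2: partial derivatives
  f_x(x, y) = -6*x**2 - 2*x*y - y**2 - y, f_y(x, y) = -x**2 - 2*x*y - x - 3*y**2 - 4*y.
  f_x(P) = -12, f_y(P) = -33 (gradient nonzero, so P is smooth).
Step 3: tangent line at P: -12·(x − -1) + -33·(y − 3) = 0.
Expanding: -12*x - 33*y + 87 = 0.


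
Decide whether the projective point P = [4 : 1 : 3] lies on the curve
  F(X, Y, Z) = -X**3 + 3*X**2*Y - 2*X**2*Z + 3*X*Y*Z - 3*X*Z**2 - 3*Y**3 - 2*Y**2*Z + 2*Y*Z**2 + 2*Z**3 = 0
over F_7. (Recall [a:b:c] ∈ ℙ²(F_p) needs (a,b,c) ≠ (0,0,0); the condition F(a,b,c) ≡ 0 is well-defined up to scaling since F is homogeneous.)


F(4,1,3) ≡ 5 (mod 7); P is NOT on the curve.

Evaluate F(4, 1, 3) term-by-term (mod 7).
  -X**3 ↦ -1·64·1·1 = -64
  3*X**2*Y ↦ 3·16·1·1 = 48
  -2*X**2*Z ↦ -2·16·1·3 = -96
  3*X*Y*Z ↦ 3·4·1·3 = 36
  -3*X*Z**2 ↦ -3·4·1·9 = -108
  -3*Y**3 ↦ -3·1·1·1 = -3
  -2*Y**2*Z ↦ -2·1·1·3 = -6
  2*Y*Z**2 ↦ 2·1·1·9 = 18
  2*Z**3 ↦ 2·1·1·27 = 54
Sum: F(4, 1, 3) = (-64) + (48) + (-96) + (36) + (-108) + (-3) + (-6) + (18) + (54) = -121.
Reducing mod 7: -121 ≡ 5 (mod 7).
Since F(a, b, c) ≡ 5 ≠ 0 (mod 7), P does NOT lie on the curve.


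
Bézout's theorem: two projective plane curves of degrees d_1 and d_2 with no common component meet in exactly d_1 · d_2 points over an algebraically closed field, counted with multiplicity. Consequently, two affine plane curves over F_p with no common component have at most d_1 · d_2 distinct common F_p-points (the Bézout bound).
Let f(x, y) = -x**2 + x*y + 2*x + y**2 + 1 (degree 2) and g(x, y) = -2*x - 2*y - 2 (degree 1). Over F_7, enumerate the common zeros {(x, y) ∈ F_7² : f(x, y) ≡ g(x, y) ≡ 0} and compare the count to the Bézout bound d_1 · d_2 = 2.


Common zeros: ∅; count = 0; Bézout bound = 2.

deg(f) = 2, deg(g) = 1, so Bézout bound = 2.
Scan x ∈ F_7. For each x, list the y ∈ F_7 with f(x, y) ≡ 0 and those with g(x, y) ≡ 0 (mod 7); the common zeros in that column are the intersection.
  x = 0: f ≡ 0 at y ∈ ∅; g ≡ 0 at y ∈ {6}; common: ∅.
  x = 1: f ≡ 0 at y ∈ {3}; g ≡ 0 at y ∈ {5}; common: ∅.
  x = 2: f ≡ 0 at y ∈ {6}; g ≡ 0 at y ∈ {4}; common: ∅.
  x = 3: f ≡ 0 at y ∈ ∅; g ≡ 0 at y ∈ {3}; common: ∅.
  x = 4: f ≡ 0 at y ∈ {0, 3}; g ≡ 0 at y ∈ {2}; common: ∅.
  x = 5: f ≡ 0 at y ∈ {0, 2}; g ≡ 0 at y ∈ {1}; common: ∅.
  x = 6: f ≡ 0 at y ∈ {2, 6}; g ≡ 0 at y ∈ {0}; common: ∅.
Collecting: common zeros = ∅, so the count is 0.
Comparison with the Bézout bound: 0 ≤ 2 = deg(f)·deg(g), as expected for curves with no common component (the affine F_7-count falls short of the bound because intersections may lie at infinity, over extension fields, or carry multiplicity).


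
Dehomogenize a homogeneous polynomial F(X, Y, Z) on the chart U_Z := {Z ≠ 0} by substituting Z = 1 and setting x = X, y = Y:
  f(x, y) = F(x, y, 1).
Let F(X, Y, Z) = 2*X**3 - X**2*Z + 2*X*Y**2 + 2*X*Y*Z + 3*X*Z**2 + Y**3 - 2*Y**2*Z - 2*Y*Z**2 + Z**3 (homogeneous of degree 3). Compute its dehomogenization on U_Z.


f(x, y) = 2*x**3 - x**2 + 2*x*y**2 + 2*x*y + 3*x + y**3 - 2*y**2 - 2*y + 1

On U_Z we set Z = 1. Each monomial c·X^i·Y^j·Z^k in F becomes c·x^i·y^j·1^k = c·x^i·y^j.
Substituting Z = 1: F(X, Y, 1) = 2*x**3 - x**2 + 2*x*y**2 + 2*x*y + 3*x + y**3 - 2*y**2 - 2*y + 1.
Note: deg(f) ≤ deg(F) = 3; strict inequality happens when F is divisible by Z (lost terms).


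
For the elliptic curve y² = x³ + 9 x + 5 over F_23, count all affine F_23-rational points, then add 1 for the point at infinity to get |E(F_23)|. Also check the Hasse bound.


Affine points = {(2, 10), (2, 13), (3, 6), (3, 17), (4, 6), (4, 17), (11, 3), (11, 20), (12, 1), (12, 22), (14, 0), (16, 6), (16, 17), (21, 5), (21, 18), (22, 8), (22, 15)}; affine count = 17; |E(F_23)| = 18.

Discriminant check: Δ ∝ 4a³ + 27b² = 4·9³ + 27·5² = 4·729 + 27·25 ≡ 3 (mod 23). Nonzero ⇒ E is nonsingular.
For each x ∈ F_23, compute rhs = x³ + 9·x + 5 mod 23, then count y ∈ F_23 with y² ≡ rhs.
  x = 0: rhs = 5, matching y values: none (0 points).
  x = 1: rhs = 15, matching y values: none (0 points).
  x = 2: rhs = 8, matching y values: 10, 13 (2 points).
  x = 3: rhs = 13, matching y values: 6, 17 (2 points).
  x = 4: rhs = 13, matching y values: 6, 17 (2 points).
  x = 5: rhs = 14, matching y values: none (0 points).
  x = 6: rhs = 22, matching y values: none (0 points).
  x = 7: rhs = 20, matching y values: none (0 points).
  x = 8: rhs = 14, matching y values: none (0 points).
  x = 9: rhs = 10, matching y values: none (0 points).
  x = 10: rhs = 14, matching y values: none (0 points).
  x = 11: rhs = 9, matching y values: 3, 20 (2 points).
  x = 12: rhs = 1, matching y values: 1, 22 (2 points).
  x = 13: rhs = 19, matching y values: none (0 points).
  x = 14: rhs = 0, matching y values: 0 (1 points).
  x = 15: rhs = 19, matching y values: none (0 points).
  x = 16: rhs = 13, matching y values: 6, 17 (2 points).
  x = 17: rhs = 11, matching y values: none (0 points).
  x = 18: rhs = 19, matching y values: none (0 points).
  x = 19: rhs = 20, matching y values: none (0 points).
  x = 20: rhs = 20, matching y values: none (0 points).
  x = 21: rhs = 2, matching y values: 5, 18 (2 points).
  x = 22: rhs = 18, matching y values: 8, 15 (2 points).
Total affine count: 17.
Full point count |E(F_23)| = 17 + 1 = 18.
Hasse bound: |18 − (23+1)| = |-6| = 6 ≤ 2√23 ≈ 9.5917 ✓.


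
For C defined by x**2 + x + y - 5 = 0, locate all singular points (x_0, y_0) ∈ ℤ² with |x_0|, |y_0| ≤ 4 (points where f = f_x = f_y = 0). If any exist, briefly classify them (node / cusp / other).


No singular points in the scanned grid; C is smooth there.

Compute partial derivatives:
  f_x = 2*x + 1.
  f_y = 1.
f_y = 1 is a nonzero constant, so f_y never vanishes: no point (x, y) can satisfy f = f_x = f_y = 0. In particular no (x, y) ∈ {−4, ..., 4}² is singular; the curve is smooth.


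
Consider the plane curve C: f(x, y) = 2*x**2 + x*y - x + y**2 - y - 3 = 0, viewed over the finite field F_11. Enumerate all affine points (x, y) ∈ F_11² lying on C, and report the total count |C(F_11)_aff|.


Affine F_11-points: {(2, 5), (3, 10), (6, 2), (6, 4), (7, 0), (7, 5), (9, 4), (9, 10), (10, 0), (10, 2)}; count = 10.

For each of the 121 pairs (x, y) ∈ F_11², evaluate f(x, y) mod 11. Record the zeros.
  x = 0: [0↦8, 1↦8, 2↦10, 3↦3, 4↦9, 5↦6, 6↦5, 7↦6, 8↦9, 9↦3, 10↦10]  zeros at y ∈ ∅
  x = 1: [0↦9, 1↦10, 2↦2, 3↦7, 4↦3, 5↦1, 6↦1, 7↦3, 8↦7, 9↦2, 10↦10]  zeros at y ∈ ∅
  x = 2: [0↦3, 1↦5, 2↦9, 3↦4, 4↦1, 5↦0, 6↦1, 7↦4, 8↦9, 9↦5, 10↦3]  zeros at y ∈ {5}
  x = 3: [0↦1, 1↦4, 2↦9, 3↦5, 4↦3, 5↦3, 6↦5, 7↦9, 8↦4, 9↦1, 10↦0]  zeros at y ∈ {10}
  x = 4: [0↦3, 1↦7, 2↦2, 3↦10, 4↦9, 5↦10, 6↦2, 7↦7, 8↦3, 9↦1, 10↦1]  zeros at y ∈ ∅
  x = 5: [0↦9, 1↦3, 2↦10, 3↦8, 4↦8, 5↦10, 6↦3, 7↦9, 8↦6, 9↦5, 10↦6]  zeros at y ∈ ∅
  x = 6: [0↦8, 1↦3, 2↦0, 3↦10, 4↦0, 5↦3, 6↦8, 7↦4, 8↦2, 9↦2, 10↦4]  zeros at y ∈ {2, 4}
  x = 7: [0↦0, 1↦7, 2↦5, 3↦5, 4↦7, 5↦0, 6↦6, 7↦3, 8↦2, 9↦3, 10↦6]  zeros at y ∈ {0, 5}
  x = 8: [0↦7, 1↦4, 2↦3, 3↦4, 4↦7, 5↦1, 6↦8, 7↦6, 8↦6, 9↦8, 10↦1]  zeros at y ∈ ∅
  x = 9: [0↦7, 1↦5, 2↦5, 3↦7, 4↦0, 5↦6, 6↦3, 7↦2, 8↦3, 9↦6, 10↦0]  zeros at y ∈ {4, 10}
  x = 10: [0↦0, 1↦10, 2↦0, 3↦3, 4↦8, 5↦4, 6↦2, 7↦2, 8↦4, 9↦8, 10↦3]  zeros at y ∈ {0, 2}
Collecting zeros: affine points = {(2, 5), (3, 10), (6, 2), (6, 4), (7, 0), (7, 5), (9, 4), (9, 10), (10, 0), (10, 2)}.
Total count |C(F_11)_aff| = 10.


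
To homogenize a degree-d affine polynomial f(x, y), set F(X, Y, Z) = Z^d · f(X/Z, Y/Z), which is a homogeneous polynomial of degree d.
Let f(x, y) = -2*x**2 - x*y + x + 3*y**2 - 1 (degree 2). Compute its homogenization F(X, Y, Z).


F(X, Y, Z) = -2*X**2 - X*Y + X*Z + 3*Y**2 - Z**2

deg(f) = 2.
Substitute x = X/Z, y = Y/Z into f, then multiply by Z^2.
  monomial -2·x^2·y^0 ↦ -2·X^2·Y^0·Z^0.
  monomial -1·x^1·y^1 ↦ -1·X^1·Y^1·Z^0.
  monomial 1·x^1·y^0 ↦ 1·X^1·Y^0·Z^1.
  monomial 3·x^0·y^2 ↦ 3·X^0·Y^2·Z^0.
  monomial -1·x^0·y^0 ↦ -1·X^0·Y^0·Z^2.
Collecting: F(X, Y, Z) = -2*X**2 - X*Y + X*Z + 3*Y**2 - Z**2.


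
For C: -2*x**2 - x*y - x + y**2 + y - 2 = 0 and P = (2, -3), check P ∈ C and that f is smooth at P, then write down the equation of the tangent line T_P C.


Tangent line at P: -6*x - 7*y - 9 = 0.

Step 1: f(2, -3) = 0, so P lies on C.
Step 2: partial derivatives
  f_x(x, y) = -4*x - y - 1, f_y(x, y) = -x + 2*y + 1.
  f_x(P) = -6, f_y(P) = -7 (gradient nonzero, so P is smooth).
Step 3: tangent line at P: -6·(x − 2) + -7·(y − -3) = 0.
Expanding: -6*x - 7*y - 9 = 0.


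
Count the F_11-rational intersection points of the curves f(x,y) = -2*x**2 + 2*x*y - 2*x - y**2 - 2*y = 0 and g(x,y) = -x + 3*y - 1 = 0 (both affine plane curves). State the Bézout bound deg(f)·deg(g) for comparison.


Common zeros: {(2, 1), (10, 0)}; count = 2; Bézout bound = 2.

deg(f) = 2, deg(g) = 1, so Bézout bound = 2.
Scan x ∈ F_11. For each x, list the y ∈ F_11 with f(x, y) ≡ 0 and those with g(x, y) ≡ 0 (mod 11); the common zeros in that column are the intersection.
  x = 0: f ≡ 0 at y ∈ {0, 9}; g ≡ 0 at y ∈ {4}; common: ∅.
  x = 1: f ≡ 0 at y ∈ ∅; g ≡ 0 at y ∈ {8}; common: ∅.
  x = 2: f ≡ 0 at y ∈ {1}; g ≡ 0 at y ∈ {1}; common: {1}.
  x = 3: f ≡ 0 at y ∈ ∅; g ≡ 0 at y ∈ {5}; common: ∅.
  x = 4: f ≡ 0 at y ∈ ∅; g ≡ 0 at y ∈ {9}; common: ∅.
  x = 5: f ≡ 0 at y ∈ {4}; g ≡ 0 at y ∈ {2}; common: ∅.
  x = 6: f ≡ 0 at y ∈ ∅; g ≡ 0 at y ∈ {6}; common: ∅.
  x = 7: f ≡ 0 at y ∈ {5, 7}; g ≡ 0 at y ∈ {10}; common: ∅.
  x = 8: f ≡ 0 at y ∈ {5, 9}; g ≡ 0 at y ∈ {3}; common: ∅.
  x = 9: f ≡ 0 at y ∈ {1, 4}; g ≡ 0 at y ∈ {7}; common: ∅.
  x = 10: f ≡ 0 at y ∈ {0, 7}; g ≡ 0 at y ∈ {0}; common: {0}.
Collecting: common zeros = {(2, 1), (10, 0)}, so the count is 2.
Comparison with the Bézout bound: 2 ≤ 2 = deg(f)·deg(g), as expected for curves with no common component (the bound is attained).


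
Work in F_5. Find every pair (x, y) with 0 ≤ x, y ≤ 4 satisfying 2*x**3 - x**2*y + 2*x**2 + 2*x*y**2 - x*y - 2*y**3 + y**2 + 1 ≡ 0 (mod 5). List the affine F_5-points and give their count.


Affine F_5-points: {(0, 1), (1, 0), (2, 0)}; count = 3.

For each of the 25 pairs (x, y) ∈ F_5², evaluate f(x, y) mod 5. Record the zeros.
  x = 0: [0↦1, 1↦0, 2↦4, 3↦1, 4↦4]  zeros at y ∈ {1}
  x = 1: [0↦0, 1↦4, 2↦2, 3↦2, 4↦2]  zeros at y ∈ {0}
  x = 2: [0↦0, 1↦2, 2↦2, 3↦3, 4↦3]  zeros at y ∈ {0}
  x = 3: [0↦3, 1↦1, 2↦1, 3↦1, 4↦4]  zeros at y ∈ ∅
  x = 4: [0↦1, 1↦3, 2↦1, 3↦3, 4↦2]  zeros at y ∈ ∅
Collecting zeros: affine points = {(0, 1), (1, 0), (2, 0)}.
Total count |C(F_5)_aff| = 3.


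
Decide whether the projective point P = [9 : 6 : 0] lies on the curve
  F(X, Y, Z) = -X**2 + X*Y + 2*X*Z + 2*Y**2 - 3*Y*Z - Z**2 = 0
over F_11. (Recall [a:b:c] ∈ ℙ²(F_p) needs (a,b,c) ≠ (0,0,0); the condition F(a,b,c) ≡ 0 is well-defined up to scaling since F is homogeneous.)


F(9,6,0) ≡ 1 (mod 11); P is NOT on the curve.

Evaluate F(9, 6, 0) term-by-term (mod 11).
  -X**2 ↦ -1·81·1·1 = -81
  X*Y ↦ 1·9·6·1 = 54
  2*X*Z ↦ 2·9·1·0 = 0
  2*Y**2 ↦ 2·1·36·1 = 72
  -3*Y*Z ↦ -3·1·6·0 = 0
  -Z**2 ↦ -1·1·1·0 = 0
Sum: F(9, 6, 0) = (-81) + (54) + (0) + (72) + (0) + (0) = 45.
Reducing mod 11: 45 ≡ 1 (mod 11).
Since F(a, b, c) ≡ 1 ≠ 0 (mod 11), P does NOT lie on the curve.


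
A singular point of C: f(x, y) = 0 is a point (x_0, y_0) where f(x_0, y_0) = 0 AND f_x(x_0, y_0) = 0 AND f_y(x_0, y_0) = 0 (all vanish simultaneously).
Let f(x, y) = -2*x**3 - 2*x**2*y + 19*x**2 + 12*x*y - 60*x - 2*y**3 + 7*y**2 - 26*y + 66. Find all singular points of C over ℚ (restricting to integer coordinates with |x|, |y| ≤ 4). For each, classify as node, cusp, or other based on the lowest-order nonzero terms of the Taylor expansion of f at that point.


Singular points: {(3, 1)}; classification: node.

Compute partial derivatives:
  f_x = -6*x**2 - 4*x*y + 38*x + 12*y - 60.
  f_y = -2*x**2 + 12*x - 6*y**2 + 14*y - 26.
Scan x_0 ∈ {−4, ..., 4}. For each x_0, f_y(x_0, y) is a polynomial in y; find its integer roots y ∈ {−4, ..., 4}, then test f_x and f at those candidates.
  x = -4: f_y(-4, y) = -6*y**2 + 14*y - 106; no integer root y with |y| ≤ 4.
  x = -3: f_y(-3, y) = -6*y**2 + 14*y - 80; no integer root y with |y| ≤ 4.
  x = -2: f_y(-2, y) = -6*y**2 + 14*y - 58; no integer root y with |y| ≤ 4.
  x = -1: f_y(-1, y) = -6*y**2 + 14*y - 40; no integer root y with |y| ≤ 4.
  x = 0: f_y(0, y) = -6*y**2 + 14*y - 26; no integer root y with |y| ≤ 4.
  x = 1: f_y(1, y) = -6*y**2 + 14*y - 16; no integer root y with |y| ≤ 4.
  x = 2: f_y(2, y) = -6*y**2 + 14*y - 10; no integer root y with |y| ≤ 4.
  x = 3: f_y(3, y) = -6*y**2 + 14*y - 8; vanishes at y ∈ {1}. (3, 1): f_x = 0, f = 0 — SINGULAR.
  x = 4: f_y(4, y) = -6*y**2 + 14*y - 10; no integer root y with |y| ≤ 4.
Only singular point on the grid: (3, 1).
Classify: substitute x = 3 + u, y = 1 + v and expand: f = -2*u**3 - 2*u**2*v - u**2 - 2*v**3 + v**2.
No constant or linear terms (consistent with a singular point). Quadratic part: -u**2 + v**2. Cubic part: -2*u**3 - 2*u**2*v - 2*v**3.
The quadratic part v**2 - u**2 = (v − u)(v + u) splits into two distinct linear factors, so there are two distinct tangent lines y − 1 = ±(x − 3) — this is a node (ordinary double point).
Classification: node.


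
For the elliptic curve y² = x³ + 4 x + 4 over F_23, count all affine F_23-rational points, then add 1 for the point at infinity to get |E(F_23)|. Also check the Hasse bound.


Affine points = {(0, 2), (0, 21), (1, 3), (1, 20), (10, 3), (10, 20), (12, 3), (12, 20), (15, 9), (15, 14), (16, 1), (16, 22), (19, 4), (19, 19)}; affine count = 14; |E(F_23)| = 15.

Discriminant check: Δ ∝ 4a³ + 27b² = 4·4³ + 27·4² = 4·64 + 27·16 ≡ 21 (mod 23). Nonzero ⇒ E is nonsingular.
For each x ∈ F_23, compute rhs = x³ + 4·x + 4 mod 23, then count y ∈ F_23 with y² ≡ rhs.
  x = 0: rhs = 4, matching y values: 2, 21 (2 points).
  x = 1: rhs = 9, matching y values: 3, 20 (2 points).
  x = 2: rhs = 20, matching y values: none (0 points).
  x = 3: rhs = 20, matching y values: none (0 points).
  x = 4: rhs = 15, matching y values: none (0 points).
  x = 5: rhs = 11, matching y values: none (0 points).
  x = 6: rhs = 14, matching y values: none (0 points).
  x = 7: rhs = 7, matching y values: none (0 points).
  x = 8: rhs = 19, matching y values: none (0 points).
  x = 9: rhs = 10, matching y values: none (0 points).
  x = 10: rhs = 9, matching y values: 3, 20 (2 points).
  x = 11: rhs = 22, matching y values: none (0 points).
  x = 12: rhs = 9, matching y values: 3, 20 (2 points).
  x = 13: rhs = 22, matching y values: none (0 points).
  x = 14: rhs = 21, matching y values: none (0 points).
  x = 15: rhs = 12, matching y values: 9, 14 (2 points).
  x = 16: rhs = 1, matching y values: 1, 22 (2 points).
  x = 17: rhs = 17, matching y values: none (0 points).
  x = 18: rhs = 20, matching y values: none (0 points).
  x = 19: rhs = 16, matching y values: 4, 19 (2 points).
  x = 20: rhs = 11, matching y values: none (0 points).
  x = 21: rhs = 11, matching y values: none (0 points).
  x = 22: rhs = 22, matching y values: none (0 points).
Total affine count: 14.
Full point count |E(F_23)| = 14 + 1 = 15.
Hasse bound: |15 − (23+1)| = |-9| = 9 ≤ 2√23 ≈ 9.5917 ✓.


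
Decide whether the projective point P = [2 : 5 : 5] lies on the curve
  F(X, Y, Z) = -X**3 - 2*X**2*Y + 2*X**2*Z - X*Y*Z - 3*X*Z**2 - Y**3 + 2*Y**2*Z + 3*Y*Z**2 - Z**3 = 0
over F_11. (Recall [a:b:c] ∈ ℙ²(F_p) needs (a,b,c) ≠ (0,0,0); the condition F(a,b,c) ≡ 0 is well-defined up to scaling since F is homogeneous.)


F(2,5,5) ≡ 2 (mod 11); P is NOT on the curve.

Evaluate F(2, 5, 5) term-by-term (mod 11).
  -X**3 ↦ -1·8·1·1 = -8
  -2*X**2*Y ↦ -2·4·5·1 = -40
  2*X**2*Z ↦ 2·4·1·5 = 40
  -X*Y*Z ↦ -1·2·5·5 = -50
  -3*X*Z**2 ↦ -3·2·1·25 = -150
  -Y**3 ↦ -1·1·125·1 = -125
  2*Y**2*Z ↦ 2·1·25·5 = 250
  3*Y*Z**2 ↦ 3·1·5·25 = 375
  -Z**3 ↦ -1·1·1·125 = -125
Sum: F(2, 5, 5) = (-8) + (-40) + (40) + (-50) + (-150) + (-125) + (250) + (375) + (-125) = 167.
Reducing mod 11: 167 ≡ 2 (mod 11).
Since F(a, b, c) ≡ 2 ≠ 0 (mod 11), P does NOT lie on the curve.


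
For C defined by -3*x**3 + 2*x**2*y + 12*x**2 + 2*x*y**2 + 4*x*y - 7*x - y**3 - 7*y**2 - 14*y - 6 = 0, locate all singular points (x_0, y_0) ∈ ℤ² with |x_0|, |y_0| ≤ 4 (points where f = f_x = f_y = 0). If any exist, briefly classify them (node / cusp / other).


Singular points: {(1, -2)}; classification: node.

Compute partial derivatives:
  f_x = -9*x**2 + 4*x*y + 24*x + 2*y**2 + 4*y - 7.
  f_y = 2*x**2 + 4*x*y + 4*x - 3*y**2 - 14*y - 14.
Scan x_0 ∈ {−4, ..., 4}. For each x_0, f_y(x_0, y) is a polynomial in y; find its integer roots y ∈ {−4, ..., 4}, then test f_x and f at those candidates.
  x = -4: f_y(-4, y) = -3*y**2 - 30*y + 2; no integer root y with |y| ≤ 4.
  x = -3: f_y(-3, y) = -3*y**2 - 26*y - 8; no integer root y with |y| ≤ 4.
  x = -2: f_y(-2, y) = -3*y**2 - 22*y - 14; no integer root y with |y| ≤ 4.
  x = -1: f_y(-1, y) = -3*y**2 - 18*y - 16; no integer root y with |y| ≤ 4.
  x = 0: f_y(0, y) = -3*y**2 - 14*y - 14; no integer root y with |y| ≤ 4.
  x = 1: f_y(1, y) = -3*y**2 - 10*y - 8; vanishes at y ∈ {-2}. (1, -2): f_x = 0, f = 0 — SINGULAR.
  x = 2: f_y(2, y) = -3*y**2 - 6*y + 2; no integer root y with |y| ≤ 4.
  x = 3: f_y(3, y) = -3*y**2 - 2*y + 16; vanishes at y ∈ {2}. (3, 2): f_x = 24 ≠ 0.
  x = 4: f_y(4, y) = -3*y**2 + 2*y + 34; no integer root y with |y| ≤ 4.
Only singular point on the grid: (1, -2).
Classify: substitute x = 1 + u, y = -2 + v and expand: f = -3*u**3 + 2*u**2*v - u**2 + 2*u*v**2 - v**3 + v**2.
No constant or linear terms (consistent with a singular point). Quadratic part: -u**2 + v**2. Cubic part: -3*u**3 + 2*u**2*v + 2*u*v**2 - v**3.
The quadratic part v**2 - u**2 = (v − u)(v + u) splits into two distinct linear factors, so there are two distinct tangent lines y − -2 = ±(x − 1) — this is a node (ordinary double point).
Classification: node.


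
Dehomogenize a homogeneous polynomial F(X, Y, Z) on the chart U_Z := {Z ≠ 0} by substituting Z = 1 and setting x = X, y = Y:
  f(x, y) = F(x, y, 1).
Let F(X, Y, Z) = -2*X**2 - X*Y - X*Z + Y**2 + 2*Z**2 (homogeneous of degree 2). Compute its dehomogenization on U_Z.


f(x, y) = -2*x**2 - x*y - x + y**2 + 2

On U_Z we set Z = 1. Each monomial c·X^i·Y^j·Z^k in F becomes c·x^i·y^j·1^k = c·x^i·y^j.
Substituting Z = 1: F(X, Y, 1) = -2*x**2 - x*y - x + y**2 + 2.
Note: deg(f) ≤ deg(F) = 2; strict inequality happens when F is divisible by Z (lost terms).


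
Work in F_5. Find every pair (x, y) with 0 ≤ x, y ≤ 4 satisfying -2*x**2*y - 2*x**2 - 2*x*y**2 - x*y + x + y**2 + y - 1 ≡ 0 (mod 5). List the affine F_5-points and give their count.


Affine F_5-points: {(0, 2), (1, 1), (1, 2)}; count = 3.

For each of the 25 pairs (x, y) ∈ F_5², evaluate f(x, y) mod 5. Record the zeros.
  x = 0: [0↦4, 1↦1, 2↦0, 3↦1, 4↦4]  zeros at y ∈ {2}
  x = 1: [0↦3, 1↦0, 2↦0, 3↦3, 4↦4]  zeros at y ∈ {1, 2}
  x = 2: [0↦3, 1↦1, 2↦3, 3↦4, 4↦4]  zeros at y ∈ ∅
  x = 3: [0↦4, 1↦4, 2↦4, 3↦4, 4↦4]  zeros at y ∈ ∅
  x = 4: [0↦1, 1↦4, 2↦3, 3↦3, 4↦4]  zeros at y ∈ ∅
Collecting zeros: affine points = {(0, 2), (1, 1), (1, 2)}.
Total count |C(F_5)_aff| = 3.


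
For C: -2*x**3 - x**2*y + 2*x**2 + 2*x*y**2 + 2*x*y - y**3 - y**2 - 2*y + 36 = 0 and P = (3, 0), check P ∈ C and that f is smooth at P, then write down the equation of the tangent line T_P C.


Tangent line at P: -42*x - 5*y + 126 = 0.

Step 1: f(3, 0) = 0, so P lies on C.
Step 2: partial derivatives
  f_x(x, y) = -6*x**2 - 2*x*y + 4*x + 2*y**2 + 2*y, f_y(x, y) = -x**2 + 4*x*y + 2*x - 3*y**2 - 2*y - 2.
  f_x(P) = -42, f_y(P) = -5 (gradient nonzero, so P is smooth).
Step 3: tangent line at P: -42·(x − 3) + -5·(y − 0) = 0.
Expanding: -42*x - 5*y + 126 = 0.


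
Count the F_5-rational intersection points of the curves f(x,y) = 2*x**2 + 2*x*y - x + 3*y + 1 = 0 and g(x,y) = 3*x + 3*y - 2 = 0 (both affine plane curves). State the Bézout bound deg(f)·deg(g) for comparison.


Common zeros: {(3, 1)}; count = 1; Bézout bound = 2.

deg(f) = 2, deg(g) = 1, so Bézout bound = 2.
Scan x ∈ F_5. For each x, list the y ∈ F_5 with f(x, y) ≡ 0 and those with g(x, y) ≡ 0 (mod 5); the common zeros in that column are the intersection.
  x = 0: f ≡ 0 at y ∈ {3}; g ≡ 0 at y ∈ {4}; common: ∅.
  x = 1: f ≡ 0 at y ∈ ∅; g ≡ 0 at y ∈ {3}; common: ∅.
  x = 2: f ≡ 0 at y ∈ {4}; g ≡ 0 at y ∈ {2}; common: ∅.
  x = 3: f ≡ 0 at y ∈ {1}; g ≡ 0 at y ∈ {1}; common: {1}.
  x = 4: f ≡ 0 at y ∈ {1}; g ≡ 0 at y ∈ {0}; common: ∅.
Collecting: common zeros = {(3, 1)}, so the count is 1.
Comparison with the Bézout bound: 1 ≤ 2 = deg(f)·deg(g), as expected for curves with no common component (the affine F_5-count falls short of the bound because intersections may lie at infinity, over extension fields, or carry multiplicity).


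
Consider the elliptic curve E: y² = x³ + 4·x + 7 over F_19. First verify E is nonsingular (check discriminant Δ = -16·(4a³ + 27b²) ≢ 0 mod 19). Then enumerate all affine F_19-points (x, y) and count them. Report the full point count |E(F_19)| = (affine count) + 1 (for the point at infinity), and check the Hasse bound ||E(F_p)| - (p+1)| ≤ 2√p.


Affine points = {(0, 8), (0, 11), (2, 2), (2, 17), (4, 7), (4, 12), (5, 0), (6, 0), (7, 6), (7, 13), (8, 0), (12, 4), (12, 15), (16, 5), (16, 14)}; affine count = 15; |E(F_19)| = 16.

Discriminant check: Δ ∝ 4a³ + 27b² = 4·4³ + 27·7² = 4·64 + 27·49 ≡ 2 (mod 19). Nonzero ⇒ E is nonsingular.
For each x ∈ F_19, compute rhs = x³ + 4·x + 7 mod 19, then count y ∈ F_19 with y² ≡ rhs.
  x = 0: rhs = 7, matching y values: 8, 11 (2 points).
  x = 1: rhs = 12, matching y values: none (0 points).
  x = 2: rhs = 4, matching y values: 2, 17 (2 points).
  x = 3: rhs = 8, matching y values: none (0 points).
  x = 4: rhs = 11, matching y values: 7, 12 (2 points).
  x = 5: rhs = 0, matching y values: 0 (1 points).
  x = 6: rhs = 0, matching y values: 0 (1 points).
  x = 7: rhs = 17, matching y values: 6, 13 (2 points).
  x = 8: rhs = 0, matching y values: 0 (1 points).
  x = 9: rhs = 12, matching y values: none (0 points).
  x = 10: rhs = 2, matching y values: none (0 points).
  x = 11: rhs = 14, matching y values: none (0 points).
  x = 12: rhs = 16, matching y values: 4, 15 (2 points).
  x = 13: rhs = 14, matching y values: none (0 points).
  x = 14: rhs = 14, matching y values: none (0 points).
  x = 15: rhs = 3, matching y values: none (0 points).
  x = 16: rhs = 6, matching y values: 5, 14 (2 points).
  x = 17: rhs = 10, matching y values: none (0 points).
  x = 18: rhs = 2, matching y values: none (0 points).
Total affine count: 15.
Full point count |E(F_19)| = 15 + 1 = 16.
Hasse bound: |16 − (19+1)| = |-4| = 4 ≤ 2√19 ≈ 8.7178 ✓.


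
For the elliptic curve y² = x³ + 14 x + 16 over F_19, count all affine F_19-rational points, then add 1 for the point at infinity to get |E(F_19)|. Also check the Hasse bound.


Affine points = {(0, 4), (0, 15), (3, 3), (3, 16), (7, 1), (7, 18), (9, 4), (9, 15), (10, 4), (10, 15), (11, 0), (13, 1), (13, 18), (14, 7), (14, 12), (16, 2), (16, 17), (18, 1), (18, 18)}; affine count = 19; |E(F_19)| = 20.

Discriminant check: Δ ∝ 4a³ + 27b² = 4·14³ + 27·16² = 4·2744 + 27·256 ≡ 9 (mod 19). Nonzero ⇒ E is nonsingular.
For each x ∈ F_19, compute rhs = x³ + 14·x + 16 mod 19, then count y ∈ F_19 with y² ≡ rhs.
  x = 0: rhs = 16, matching y values: 4, 15 (2 points).
  x = 1: rhs = 12, matching y values: none (0 points).
  x = 2: rhs = 14, matching y values: none (0 points).
  x = 3: rhs = 9, matching y values: 3, 16 (2 points).
  x = 4: rhs = 3, matching y values: none (0 points).
  x = 5: rhs = 2, matching y values: none (0 points).
  x = 6: rhs = 12, matching y values: none (0 points).
  x = 7: rhs = 1, matching y values: 1, 18 (2 points).
  x = 8: rhs = 13, matching y values: none (0 points).
  x = 9: rhs = 16, matching y values: 4, 15 (2 points).
  x = 10: rhs = 16, matching y values: 4, 15 (2 points).
  x = 11: rhs = 0, matching y values: 0 (1 points).
  x = 12: rhs = 12, matching y values: none (0 points).
  x = 13: rhs = 1, matching y values: 1, 18 (2 points).
  x = 14: rhs = 11, matching y values: 7, 12 (2 points).
  x = 15: rhs = 10, matching y values: none (0 points).
  x = 16: rhs = 4, matching y values: 2, 17 (2 points).
  x = 17: rhs = 18, matching y values: none (0 points).
  x = 18: rhs = 1, matching y values: 1, 18 (2 points).
Total affine count: 19.
Full point count |E(F_19)| = 19 + 1 = 20.
Hasse bound: |20 − (19+1)| = |0| = 0 ≤ 2√19 ≈ 8.7178 ✓.


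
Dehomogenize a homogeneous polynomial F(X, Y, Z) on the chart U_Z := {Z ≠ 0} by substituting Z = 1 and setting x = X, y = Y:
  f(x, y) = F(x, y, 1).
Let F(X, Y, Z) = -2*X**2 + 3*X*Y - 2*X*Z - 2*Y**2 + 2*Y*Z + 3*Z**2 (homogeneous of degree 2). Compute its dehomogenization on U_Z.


f(x, y) = -2*x**2 + 3*x*y - 2*x - 2*y**2 + 2*y + 3

On U_Z we set Z = 1. Each monomial c·X^i·Y^j·Z^k in F becomes c·x^i·y^j·1^k = c·x^i·y^j.
Substituting Z = 1: F(X, Y, 1) = -2*x**2 + 3*x*y - 2*x - 2*y**2 + 2*y + 3.
Note: deg(f) ≤ deg(F) = 2; strict inequality happens when F is divisible by Z (lost terms).


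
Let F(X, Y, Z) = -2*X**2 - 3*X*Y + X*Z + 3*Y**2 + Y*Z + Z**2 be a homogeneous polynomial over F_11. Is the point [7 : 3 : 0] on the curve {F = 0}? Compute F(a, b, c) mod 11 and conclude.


F(7,3,0) ≡ 9 (mod 11); P is NOT on the curve.

Evaluate F(7, 3, 0) term-by-term (mod 11).
  -2*X**2 ↦ -2·49·1·1 = -98
  -3*X*Y ↦ -3·7·3·1 = -63
  X*Z ↦ 1·7·1·0 = 0
  3*Y**2 ↦ 3·1·9·1 = 27
  Y*Z ↦ 1·1·3·0 = 0
  Z**2 ↦ 1·1·1·0 = 0
Sum: F(7, 3, 0) = (-98) + (-63) + (0) + (27) + (0) + (0) = -134.
Reducing mod 11: -134 ≡ 9 (mod 11).
Since F(a, b, c) ≡ 9 ≠ 0 (mod 11), P does NOT lie on the curve.


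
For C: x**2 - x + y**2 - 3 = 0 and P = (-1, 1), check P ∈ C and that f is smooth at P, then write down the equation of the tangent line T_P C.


Tangent line at P: -3*x + 2*y - 5 = 0.

Step 1: f(-1, 1) = 0, so P lies on C.
Step 2: partial derivatives
  f_x(x, y) = 2*x - 1, f_y(x, y) = 2*y.
  f_x(P) = -3, f_y(P) = 2 (gradient nonzero, so P is smooth).
Step 3: tangent line at P: -3·(x − -1) + 2·(y − 1) = 0.
Expanding: -3*x + 2*y - 5 = 0.


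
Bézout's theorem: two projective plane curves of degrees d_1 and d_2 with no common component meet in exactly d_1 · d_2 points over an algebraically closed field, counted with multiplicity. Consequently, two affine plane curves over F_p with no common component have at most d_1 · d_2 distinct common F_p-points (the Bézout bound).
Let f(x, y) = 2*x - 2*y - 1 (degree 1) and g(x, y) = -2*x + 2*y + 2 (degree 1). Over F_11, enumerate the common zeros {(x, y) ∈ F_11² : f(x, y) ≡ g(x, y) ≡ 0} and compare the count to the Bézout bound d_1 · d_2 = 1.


Common zeros: ∅; count = 0; Bézout bound = 1.

deg(f) = 1, deg(g) = 1, so Bézout bound = 1.
Scan x ∈ F_11. For each x, list the y ∈ F_11 with f(x, y) ≡ 0 and those with g(x, y) ≡ 0 (mod 11); the common zeros in that column are the intersection.
  x = 0: f ≡ 0 at y ∈ {5}; g ≡ 0 at y ∈ {10}; common: ∅.
  x = 1: f ≡ 0 at y ∈ {6}; g ≡ 0 at y ∈ {0}; common: ∅.
  x = 2: f ≡ 0 at y ∈ {7}; g ≡ 0 at y ∈ {1}; common: ∅.
  x = 3: f ≡ 0 at y ∈ {8}; g ≡ 0 at y ∈ {2}; common: ∅.
  x = 4: f ≡ 0 at y ∈ {9}; g ≡ 0 at y ∈ {3}; common: ∅.
  x = 5: f ≡ 0 at y ∈ {10}; g ≡ 0 at y ∈ {4}; common: ∅.
  x = 6: f ≡ 0 at y ∈ {0}; g ≡ 0 at y ∈ {5}; common: ∅.
  x = 7: f ≡ 0 at y ∈ {1}; g ≡ 0 at y ∈ {6}; common: ∅.
  x = 8: f ≡ 0 at y ∈ {2}; g ≡ 0 at y ∈ {7}; common: ∅.
  x = 9: f ≡ 0 at y ∈ {3}; g ≡ 0 at y ∈ {8}; common: ∅.
  x = 10: f ≡ 0 at y ∈ {4}; g ≡ 0 at y ∈ {9}; common: ∅.
Collecting: common zeros = ∅, so the count is 0.
Comparison with the Bézout bound: 0 ≤ 1 = deg(f)·deg(g), as expected for curves with no common component (the affine F_11-count falls short of the bound because intersections may lie at infinity, over extension fields, or carry multiplicity).


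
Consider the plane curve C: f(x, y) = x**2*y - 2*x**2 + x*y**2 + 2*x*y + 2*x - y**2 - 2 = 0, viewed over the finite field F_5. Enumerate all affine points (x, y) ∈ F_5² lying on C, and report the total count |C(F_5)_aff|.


Affine F_5-points: {(1, 4)}; count = 1.

For each of the 25 pairs (x, y) ∈ F_5², evaluate f(x, y) mod 5. Record the zeros.
  x = 0: [0↦3, 1↦2, 2↦4, 3↦4, 4↦2]  zeros at y ∈ ∅
  x = 1: [0↦3, 1↦1, 2↦4, 3↦2, 4↦0]  zeros at y ∈ {4}
  x = 2: [0↦4, 1↦3, 2↦4, 3↦2, 4↦2]  zeros at y ∈ ∅
  x = 3: [0↦1, 1↦3, 2↦4, 3↦4, 4↦3]  zeros at y ∈ ∅
  x = 4: [0↦4, 1↦1, 2↦4, 3↦3, 4↦3]  zeros at y ∈ ∅
Collecting zeros: affine points = {(1, 4)}.
Total count |C(F_5)_aff| = 1.


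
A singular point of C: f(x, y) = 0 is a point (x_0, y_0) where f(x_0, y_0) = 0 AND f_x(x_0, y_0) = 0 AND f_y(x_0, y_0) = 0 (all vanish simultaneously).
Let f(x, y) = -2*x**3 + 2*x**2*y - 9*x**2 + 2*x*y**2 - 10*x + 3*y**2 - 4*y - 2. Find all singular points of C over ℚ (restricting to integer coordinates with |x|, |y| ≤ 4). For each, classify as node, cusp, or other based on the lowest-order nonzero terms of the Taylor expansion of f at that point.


Singular points: {(-1, 1)}; classification: node.

Compute partial derivatives:
  f_x = -6*x**2 + 4*x*y - 18*x + 2*y**2 - 10.
  f_y = 2*x**2 + 4*x*y + 6*y - 4.
Scan x_0 ∈ {−4, ..., 4}. For each x_0, f_y(x_0, y) is a polynomial in y; find its integer roots y ∈ {−4, ..., 4}, then test f_x and f at those candidates.
  x = -4: f_y(-4, y) = 28 - 10*y; no integer root y with |y| ≤ 4.
  x = -3: f_y(-3, y) = 14 - 6*y; no integer root y with |y| ≤ 4.
  x = -2: f_y(-2, y) = 4 - 2*y; vanishes at y ∈ {2}. (-2, 2): f_x = -6 ≠ 0.
  x = -1: f_y(-1, y) = 2*y - 2; vanishes at y ∈ {1}. (-1, 1): f_x = 0, f = 0 — SINGULAR.
  x = 0: f_y(0, y) = 6*y - 4; no integer root y with |y| ≤ 4.
  x = 1: f_y(1, y) = 10*y - 2; no integer root y with |y| ≤ 4.
  x = 2: f_y(2, y) = 14*y + 4; no integer root y with |y| ≤ 4.
  x = 3: f_y(3, y) = 18*y + 14; no integer root y with |y| ≤ 4.
  x = 4: f_y(4, y) = 22*y + 28; no integer root y with |y| ≤ 4.
Only singular point on the grid: (-1, 1).
Classify: substitute x = -1 + u, y = 1 + v and expand: f = -2*u**3 + 2*u**2*v - u**2 + 2*u*v**2 + v**2.
No constant or linear terms (consistent with a singular point). Quadratic part: -u**2 + v**2. Cubic part: -2*u**3 + 2*u**2*v + 2*u*v**2.
The quadratic part v**2 - u**2 = (v − u)(v + u) splits into two distinct linear factors, so there are two distinct tangent lines y − 1 = ±(x − -1) — this is a node (ordinary double point).
Classification: node.


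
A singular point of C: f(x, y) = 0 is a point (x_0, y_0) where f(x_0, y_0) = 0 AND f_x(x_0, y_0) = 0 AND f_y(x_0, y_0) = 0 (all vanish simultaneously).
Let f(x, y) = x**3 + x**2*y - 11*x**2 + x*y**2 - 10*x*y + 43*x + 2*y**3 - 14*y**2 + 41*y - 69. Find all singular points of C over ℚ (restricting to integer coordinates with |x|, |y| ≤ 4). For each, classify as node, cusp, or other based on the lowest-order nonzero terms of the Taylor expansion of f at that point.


Singular points: {(3, 2)}; classification: cusp.

Compute partial derivatives:
  f_x = 3*x**2 + 2*x*y - 22*x + y**2 - 10*y + 43.
  f_y = x**2 + 2*x*y - 10*x + 6*y**2 - 28*y + 41.
Scan x_0 ∈ {−4, ..., 4}. For each x_0, f_y(x_0, y) is a polynomial in y; find its integer roots y ∈ {−4, ..., 4}, then test f_x and f at those candidates.
  x = -4: f_y(-4, y) = 6*y**2 - 36*y + 97; no integer root y with |y| ≤ 4.
  x = -3: f_y(-3, y) = 6*y**2 - 34*y + 80; no integer root y with |y| ≤ 4.
  x = -2: f_y(-2, y) = 6*y**2 - 32*y + 65; no integer root y with |y| ≤ 4.
  x = -1: f_y(-1, y) = 6*y**2 - 30*y + 52; no integer root y with |y| ≤ 4.
  x = 0: f_y(0, y) = 6*y**2 - 28*y + 41; no integer root y with |y| ≤ 4.
  x = 1: f_y(1, y) = 6*y**2 - 26*y + 32; no integer root y with |y| ≤ 4.
  x = 2: f_y(2, y) = 6*y**2 - 24*y + 25; no integer root y with |y| ≤ 4.
  x = 3: f_y(3, y) = 6*y**2 - 22*y + 20; vanishes at y ∈ {2}. (3, 2): f_x = 0, f = 0 — SINGULAR.
  x = 4: f_y(4, y) = 6*y**2 - 20*y + 17; no integer root y with |y| ≤ 4.
Only singular point on the grid: (3, 2).
Classify: substitute x = 3 + u, y = 2 + v and expand: f = u**3 + u**2*v + u*v**2 + 2*v**3 + v**2.
No constant or linear terms (consistent with a singular point). Quadratic part: v**2. Cubic part: u**3 + u**2*v + u*v**2 + 2*v**3.
The quadratic part v**2 is a perfect square, so there is a single (double) tangent line v = 0, i.e. y = 2. Restricting the cubic part to that line (v = 0) leaves u**3 ≠ 0, so f is not divisible by v and the branch is v² ≈ -u**3 to lowest order — this is a cusp.
Classification: cusp.


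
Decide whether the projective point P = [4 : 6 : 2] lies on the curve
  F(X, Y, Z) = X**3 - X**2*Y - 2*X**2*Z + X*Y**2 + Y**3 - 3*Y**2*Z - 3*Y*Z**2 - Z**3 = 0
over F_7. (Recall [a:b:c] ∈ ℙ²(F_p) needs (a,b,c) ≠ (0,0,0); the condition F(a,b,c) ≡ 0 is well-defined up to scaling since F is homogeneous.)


F(4,6,2) ≡ 3 (mod 7); P is NOT on the curve.

Evaluate F(4, 6, 2) term-by-term (mod 7).
  X**3 ↦ 1·64·1·1 = 64
  -X**2*Y ↦ -1·16·6·1 = -96
  -2*X**2*Z ↦ -2·16·1·2 = -64
  X*Y**2 ↦ 1·4·36·1 = 144
  Y**3 ↦ 1·1·216·1 = 216
  -3*Y**2*Z ↦ -3·1·36·2 = -216
  -3*Y*Z**2 ↦ -3·1·6·4 = -72
  -Z**3 ↦ -1·1·1·8 = -8
Sum: F(4, 6, 2) = (64) + (-96) + (-64) + (144) + (216) + (-216) + (-72) + (-8) = -32.
Reducing mod 7: -32 ≡ 3 (mod 7).
Since F(a, b, c) ≡ 3 ≠ 0 (mod 7), P does NOT lie on the curve.


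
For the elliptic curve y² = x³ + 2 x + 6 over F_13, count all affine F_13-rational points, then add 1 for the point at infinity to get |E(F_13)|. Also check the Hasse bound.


Affine points = {(1, 3), (1, 10), (3, 0), (4, 0), (6, 0), (7, 5), (7, 8), (8, 1), (8, 12), (9, 5), (9, 8), (10, 5), (10, 8), (12, 4), (12, 9)}; affine count = 15; |E(F_13)| = 16.

Discriminant check: Δ ∝ 4a³ + 27b² = 4·2³ + 27·6² = 4·8 + 27·36 ≡ 3 (mod 13). Nonzero ⇒ E is nonsingular.
For each x ∈ F_13, compute rhs = x³ + 2·x + 6 mod 13, then count y ∈ F_13 with y² ≡ rhs.
  x = 0: rhs = 6, matching y values: none (0 points).
  x = 1: rhs = 9, matching y values: 3, 10 (2 points).
  x = 2: rhs = 5, matching y values: none (0 points).
  x = 3: rhs = 0, matching y values: 0 (1 points).
  x = 4: rhs = 0, matching y values: 0 (1 points).
  x = 5: rhs = 11, matching y values: none (0 points).
  x = 6: rhs = 0, matching y values: 0 (1 points).
  x = 7: rhs = 12, matching y values: 5, 8 (2 points).
  x = 8: rhs = 1, matching y values: 1, 12 (2 points).
  x = 9: rhs = 12, matching y values: 5, 8 (2 points).
  x = 10: rhs = 12, matching y values: 5, 8 (2 points).
  x = 11: rhs = 7, matching y values: none (0 points).
  x = 12: rhs = 3, matching y values: 4, 9 (2 points).
Total affine count: 15.
Full point count |E(F_13)| = 15 + 1 = 16.
Hasse bound: |16 − (13+1)| = |2| = 2 ≤ 2√13 ≈ 7.2111 ✓.


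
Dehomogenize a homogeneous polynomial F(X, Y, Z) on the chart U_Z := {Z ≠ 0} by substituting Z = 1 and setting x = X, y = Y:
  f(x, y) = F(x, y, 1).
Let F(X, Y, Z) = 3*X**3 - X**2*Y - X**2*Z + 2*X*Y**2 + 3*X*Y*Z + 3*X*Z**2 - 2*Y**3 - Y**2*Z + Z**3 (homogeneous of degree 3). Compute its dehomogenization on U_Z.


f(x, y) = 3*x**3 - x**2*y - x**2 + 2*x*y**2 + 3*x*y + 3*x - 2*y**3 - y**2 + 1

On U_Z we set Z = 1. Each monomial c·X^i·Y^j·Z^k in F becomes c·x^i·y^j·1^k = c·x^i·y^j.
Substituting Z = 1: F(X, Y, 1) = 3*x**3 - x**2*y - x**2 + 2*x*y**2 + 3*x*y + 3*x - 2*y**3 - y**2 + 1.
Note: deg(f) ≤ deg(F) = 3; strict inequality happens when F is divisible by Z (lost terms).


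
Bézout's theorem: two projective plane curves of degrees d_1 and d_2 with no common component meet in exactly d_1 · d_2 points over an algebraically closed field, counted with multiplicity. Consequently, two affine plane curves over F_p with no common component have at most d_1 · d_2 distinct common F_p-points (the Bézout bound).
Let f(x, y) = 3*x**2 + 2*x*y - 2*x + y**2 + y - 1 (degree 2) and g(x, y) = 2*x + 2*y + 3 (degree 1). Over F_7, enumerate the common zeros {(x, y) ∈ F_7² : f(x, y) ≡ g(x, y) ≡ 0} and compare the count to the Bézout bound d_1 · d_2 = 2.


Common zeros: {(2, 0), (3, 6)}; count = 2; Bézout bound = 2.

deg(f) = 2, deg(g) = 1, so Bézout bound = 2.
Scan x ∈ F_7. For each x, list the y ∈ F_7 with f(x, y) ≡ 0 and those with g(x, y) ≡ 0 (mod 7); the common zeros in that column are the intersection.
  x = 0: f ≡ 0 at y ∈ ∅; g ≡ 0 at y ∈ {2}; common: ∅.
  x = 1: f ≡ 0 at y ∈ {0, 4}; g ≡ 0 at y ∈ {1}; common: ∅.
  x = 2: f ≡ 0 at y ∈ {0, 2}; g ≡ 0 at y ∈ {0}; common: {0}.
  x = 3: f ≡ 0 at y ∈ {1, 6}; g ≡ 0 at y ∈ {6}; common: {6}.
  x = 4: f ≡ 0 at y ∈ {1, 4}; g ≡ 0 at y ∈ {5}; common: ∅.
  x = 5: f ≡ 0 at y ∈ ∅; g ≡ 0 at y ∈ {4}; common: ∅.
  x = 6: f ≡ 0 at y ∈ ∅; g ≡ 0 at y ∈ {3}; common: ∅.
Collecting: common zeros = {(2, 0), (3, 6)}, so the count is 2.
Comparison with the Bézout bound: 2 ≤ 2 = deg(f)·deg(g), as expected for curves with no common component (the bound is attained).


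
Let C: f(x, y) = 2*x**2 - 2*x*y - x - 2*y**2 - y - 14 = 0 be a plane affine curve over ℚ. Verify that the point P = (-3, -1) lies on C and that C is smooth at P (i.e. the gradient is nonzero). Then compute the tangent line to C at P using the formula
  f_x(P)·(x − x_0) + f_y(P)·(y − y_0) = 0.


Tangent line at P: -11*x + 9*y - 24 = 0.

Step 1: f(-3, -1) = 0, so P lies on C.
Step 2: partial derivatives
  f_x(x, y) = 4*x - 2*y - 1, f_y(x, y) = -2*x - 4*y - 1.
  f_x(P) = -11, f_y(P) = 9 (gradient nonzero, so P is smooth).
Step 3: tangent line at P: -11·(x − -3) + 9·(y − -1) = 0.
Expanding: -11*x + 9*y - 24 = 0.


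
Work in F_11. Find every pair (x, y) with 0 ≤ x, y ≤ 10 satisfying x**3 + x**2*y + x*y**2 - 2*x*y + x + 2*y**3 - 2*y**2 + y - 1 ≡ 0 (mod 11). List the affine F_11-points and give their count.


Affine F_11-points: {(0, 1), (0, 4), (0, 7), (1, 7), (2, 3), (2, 5), (3, 7), (6, 10), (7, 6), (8, 9), (9, 0), (10, 1)}; count = 12.

For each of the 121 pairs (x, y) ∈ F_11², evaluate f(x, y) mod 11. Record the zeros.
  x = 0: [0↦10, 1↦0, 2↦9, 3↦5, 4↦0, 5↦6, 6↦2, 7↦0, 8↦1, 9↦6, 10↦5]  zeros at y ∈ {1, 4, 7}
  x = 1: [0↦1, 1↦2, 2↦2, 3↦2, 4↦3, 5↦6, 6↦1, 7↦0, 8↦4, 9↦3, 10↦9]  zeros at y ∈ {7}
  x = 2: [0↦9, 1↦1, 2↦5, 3↦0, 4↦9, 5↦0, 6↦7, 7↦9, 8↦7, 9↦2, 10↦6]  zeros at y ∈ {3, 5}
  x = 3: [0↦7, 1↦3, 2↦2, 3↦5, 4↦2, 5↦5, 6↦4, 7↦0, 8↦5, 9↦9, 10↦2]  zeros at y ∈ {7}
  x = 4: [0↦1, 1↦3, 2↦10, 3↦1, 4↦10, 5↦5, 6↦9, 7↦1, 8↦4, 9↦8, 10↦3]  zeros at y ∈ ∅
  x = 5: [0↦8, 1↦7, 2↦2, 3↦5, 4↦6, 5↦6, 6↦6, 7↦7, 8↦10, 9↦5, 10↦4]  zeros at y ∈ ∅
  x = 6: [0↦1, 1↦10, 2↦6, 3↦1, 4↦7, 5↦3, 6↦1, 7↦2, 8↦7, 9↦6, 10↦0]  zeros at y ∈ {10}
  x = 7: [0↦8, 1↦7, 2↦6, 3↦6, 4↦8, 5↦2, 6↦0, 7↦3, 8↦1, 9↦6, 10↦8]  zeros at y ∈ {6}
  x = 8: [0↦2, 1↦4, 2↦8, 3↦4, 4↦4, 5↦9, 6↦9, 7↦5, 8↦9, 9↦0, 10↦1]  zeros at y ∈ {9}
  x = 9: [0↦0, 1↦7, 2↦7, 3↦1, 4↦1, 5↦8, 6↦1, 7↦3, 8↦4, 9↦5, 10↦7]  zeros at y ∈ {0}
  x = 10: [0↦8, 1↦0, 2↦9, 3↦3, 4↦5, 5↦5, 6↦4, 7↦3, 8↦3, 9↦5, 10↦10]  zeros at y ∈ {1}
Collecting zeros: affine points = {(0, 1), (0, 4), (0, 7), (1, 7), (2, 3), (2, 5), (3, 7), (6, 10), (7, 6), (8, 9), (9, 0), (10, 1)}.
Total count |C(F_11)_aff| = 12.
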